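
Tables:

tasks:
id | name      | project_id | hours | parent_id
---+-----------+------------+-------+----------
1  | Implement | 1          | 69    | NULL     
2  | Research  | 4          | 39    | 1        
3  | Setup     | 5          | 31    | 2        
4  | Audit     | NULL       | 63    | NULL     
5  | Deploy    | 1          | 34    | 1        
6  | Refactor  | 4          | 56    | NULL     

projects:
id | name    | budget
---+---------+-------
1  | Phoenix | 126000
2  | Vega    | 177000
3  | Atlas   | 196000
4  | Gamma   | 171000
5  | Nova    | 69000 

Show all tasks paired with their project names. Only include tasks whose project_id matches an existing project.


INNER JOIN keeps only tasks rows whose project_id matches an id in projects. Walk through each task:
  - task 1 (Implement): project_id=1 -> matches Phoenix
  - task 2 (Research): project_id=4 -> matches Gamma
  - task 3 (Setup): project_id=5 -> matches Nova
  - task 4 (Audit): project_id=NULL, no match -> dropped
  - task 5 (Deploy): project_id=1 -> matches Phoenix
  - task 6 (Refactor): project_id=4 -> matches Gamma
So 1 of 6 rows is dropped.

SQL:
SELECT a.name, b.name AS project
FROM tasks a
INNER JOIN projects b ON a.project_id = b.id

Result:
name      | project
----------+--------
Implement | Phoenix
Research  | Gamma  
Setup     | Nova   
Deploy    | Phoenix
Refactor  | Gamma  


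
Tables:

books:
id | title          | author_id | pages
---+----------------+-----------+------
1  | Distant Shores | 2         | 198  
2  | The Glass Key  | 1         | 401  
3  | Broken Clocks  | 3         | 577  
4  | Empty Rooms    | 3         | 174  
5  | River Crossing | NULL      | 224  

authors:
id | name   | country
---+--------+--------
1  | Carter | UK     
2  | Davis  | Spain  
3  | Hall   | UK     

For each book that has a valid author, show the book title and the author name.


INNER JOIN keeps only books rows whose author_id matches an id in authors. Walk through each book:
  - book 1 (Distant Shores): author_id=2 -> matches Davis
  - book 2 (The Glass Key): author_id=1 -> matches Carter
  - book 3 (Broken Clocks): author_id=3 -> matches Hall
  - book 4 (Empty Rooms): author_id=3 -> matches Hall
  - book 5 (River Crossing): author_id=NULL, no match -> dropped
So 1 of 5 rows is dropped.

SQL:
SELECT a.title, b.name AS author
FROM books a
INNER JOIN authors b ON a.author_id = b.id

Result:
title          | author
---------------+-------
Distant Shores | Davis 
The Glass Key  | Carter
Broken Clocks  | Hall  
Empty Rooms    | Hall  


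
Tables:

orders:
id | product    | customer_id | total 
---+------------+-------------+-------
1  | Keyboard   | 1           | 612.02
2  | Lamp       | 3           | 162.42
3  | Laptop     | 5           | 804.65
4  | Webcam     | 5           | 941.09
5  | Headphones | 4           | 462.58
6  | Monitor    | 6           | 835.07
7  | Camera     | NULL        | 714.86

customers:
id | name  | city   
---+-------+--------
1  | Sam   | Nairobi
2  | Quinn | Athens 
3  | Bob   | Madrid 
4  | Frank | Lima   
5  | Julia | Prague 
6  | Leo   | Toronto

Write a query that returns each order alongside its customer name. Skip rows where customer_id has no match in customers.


INNER JOIN keeps only orders rows whose customer_id matches an id in customers. Walk through each order:
  - order 1 (Keyboard): customer_id=1 -> matches Sam
  - order 2 (Lamp): customer_id=3 -> matches Bob
  - order 3 (Laptop): customer_id=5 -> matches Julia
  - order 4 (Webcam): customer_id=5 -> matches Julia
  - order 5 (Headphones): customer_id=4 -> matches Frank
  - order 6 (Monitor): customer_id=6 -> matches Leo
  - order 7 (Camera): customer_id=NULL, no match -> dropped
So 1 of 7 rows is dropped.

SQL:
SELECT a.product, b.name AS customer
FROM orders a
INNER JOIN customers b ON a.customer_id = b.id

Result:
product    | customer
-----------+---------
Keyboard   | Sam     
Lamp       | Bob     
Laptop     | Julia   
Webcam     | Julia   
Headphones | Frank   
Monitor    | Leo     


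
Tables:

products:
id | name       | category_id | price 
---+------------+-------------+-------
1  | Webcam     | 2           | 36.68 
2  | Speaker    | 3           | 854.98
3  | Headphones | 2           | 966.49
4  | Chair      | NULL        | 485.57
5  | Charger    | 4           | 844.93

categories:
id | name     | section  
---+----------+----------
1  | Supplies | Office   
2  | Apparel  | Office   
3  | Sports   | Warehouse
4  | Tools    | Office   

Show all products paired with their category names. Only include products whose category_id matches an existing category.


INNER JOIN keeps only products rows whose category_id matches an id in categories. Walk through each product:
  - product 1 (Webcam): category_id=2 -> matches Apparel
  - product 2 (Speaker): category_id=3 -> matches Sports
  - product 3 (Headphones): category_id=2 -> matches Apparel
  - product 4 (Chair): category_id=NULL, no match -> dropped
  - product 5 (Charger): category_id=4 -> matches Tools
So 1 of 5 rows is dropped.

SQL:
SELECT a.name, b.name AS category
FROM products a
INNER JOIN categories b ON a.category_id = b.id

Result:
name       | category
-----------+---------
Webcam     | Apparel 
Speaker    | Sports  
Headphones | Apparel 
Charger    | Tools   


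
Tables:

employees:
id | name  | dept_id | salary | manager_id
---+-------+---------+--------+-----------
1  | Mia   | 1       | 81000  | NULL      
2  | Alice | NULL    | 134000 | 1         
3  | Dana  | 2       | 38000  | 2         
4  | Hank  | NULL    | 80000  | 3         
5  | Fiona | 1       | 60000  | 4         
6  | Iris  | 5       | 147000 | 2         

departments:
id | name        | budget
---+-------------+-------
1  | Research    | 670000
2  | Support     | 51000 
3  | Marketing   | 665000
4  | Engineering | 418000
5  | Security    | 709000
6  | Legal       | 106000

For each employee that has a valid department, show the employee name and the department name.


INNER JOIN keeps only employees rows whose dept_id matches an id in departments. Walk through each employee:
  - employee 1 (Mia): dept_id=1 -> matches Research
  - employee 2 (Alice): dept_id=NULL, no match -> dropped
  - employee 3 (Dana): dept_id=2 -> matches Support
  - employee 4 (Hank): dept_id=NULL, no match -> dropped
  - employee 5 (Fiona): dept_id=1 -> matches Research
  - employee 6 (Iris): dept_id=5 -> matches Security
So 2 of 6 rows are dropped.

SQL:
SELECT a.name, b.name AS department
FROM employees a
INNER JOIN departments b ON a.dept_id = b.id

Result:
name  | department
------+-----------
Mia   | Research  
Dana  | Support   
Fiona | Research  
Iris  | Security  


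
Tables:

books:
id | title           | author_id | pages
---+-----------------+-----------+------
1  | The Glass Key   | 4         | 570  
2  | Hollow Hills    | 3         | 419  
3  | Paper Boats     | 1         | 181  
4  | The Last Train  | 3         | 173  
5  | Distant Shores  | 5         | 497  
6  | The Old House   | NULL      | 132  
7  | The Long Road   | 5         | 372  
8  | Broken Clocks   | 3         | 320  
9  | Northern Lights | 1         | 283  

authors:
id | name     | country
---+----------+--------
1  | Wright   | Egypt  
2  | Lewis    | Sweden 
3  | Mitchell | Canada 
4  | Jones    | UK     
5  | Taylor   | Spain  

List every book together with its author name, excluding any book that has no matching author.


INNER JOIN keeps only books rows whose author_id matches an id in authors. Walk through each book:
  - book 1 (The Glass Key): author_id=4 -> matches Jones
  - book 2 (Hollow Hills): author_id=3 -> matches Mitchell
  - book 3 (Paper Boats): author_id=1 -> matches Wright
  - book 4 (The Last Train): author_id=3 -> matches Mitchell
  - book 5 (Distant Shores): author_id=5 -> matches Taylor
  - book 6 (The Old House): author_id=NULL, no match -> dropped
  - book 7 (The Long Road): author_id=5 -> matches Taylor
  - book 8 (Broken Clocks): author_id=3 -> matches Mitchell
  - book 9 (Northern Lights): author_id=1 -> matches Wright
So 1 of 9 rows is dropped.

SQL:
SELECT a.title, b.name AS author
FROM books a
INNER JOIN authors b ON a.author_id = b.id

Result:
title           | author  
----------------+---------
The Glass Key   | Jones   
Hollow Hills    | Mitchell
Paper Boats     | Wright  
The Last Train  | Mitchell
Distant Shores  | Taylor  
The Long Road   | Taylor  
Broken Clocks   | Mitchell
Northern Lights | Wright  


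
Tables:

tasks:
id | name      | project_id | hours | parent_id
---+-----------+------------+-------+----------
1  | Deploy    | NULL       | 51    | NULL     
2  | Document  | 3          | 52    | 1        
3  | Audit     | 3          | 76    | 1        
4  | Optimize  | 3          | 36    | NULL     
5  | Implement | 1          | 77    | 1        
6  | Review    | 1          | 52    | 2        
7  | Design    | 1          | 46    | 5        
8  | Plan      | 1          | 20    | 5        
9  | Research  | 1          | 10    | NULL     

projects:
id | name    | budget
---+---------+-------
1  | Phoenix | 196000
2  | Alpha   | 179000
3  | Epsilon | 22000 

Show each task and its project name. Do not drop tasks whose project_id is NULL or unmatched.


LEFT JOIN keeps every row from tasks (the left table); where project_id has no match in projects, the project columns become NULL. Walk through each task:
  - task 1 (Deploy): project_id=NULL, no match -> kept with NULL
  - task 2 (Document): project_id=3 -> matches Epsilon
  - task 3 (Audit): project_id=3 -> matches Epsilon
  - task 4 (Optimize): project_id=3 -> matches Epsilon
  - task 5 (Implement): project_id=1 -> matches Phoenix
  - task 6 (Review): project_id=1 -> matches Phoenix
  - task 7 (Design): project_id=1 -> matches Phoenix
  - task 8 (Plan): project_id=1 -> matches Phoenix
  - task 9 (Research): project_id=1 -> matches Phoenix
All 9 rows appear; 1 has NULL project.

SQL:
SELECT a.name, b.name AS project
FROM tasks a
LEFT JOIN projects b ON a.project_id = b.id

Result:
name      | project
----------+--------
Deploy    | NULL   
Document  | Epsilon
Audit     | Epsilon
Optimize  | Epsilon
Implement | Phoenix
Review    | Phoenix
Design    | Phoenix
Plan      | Phoenix
Research  | Phoenix


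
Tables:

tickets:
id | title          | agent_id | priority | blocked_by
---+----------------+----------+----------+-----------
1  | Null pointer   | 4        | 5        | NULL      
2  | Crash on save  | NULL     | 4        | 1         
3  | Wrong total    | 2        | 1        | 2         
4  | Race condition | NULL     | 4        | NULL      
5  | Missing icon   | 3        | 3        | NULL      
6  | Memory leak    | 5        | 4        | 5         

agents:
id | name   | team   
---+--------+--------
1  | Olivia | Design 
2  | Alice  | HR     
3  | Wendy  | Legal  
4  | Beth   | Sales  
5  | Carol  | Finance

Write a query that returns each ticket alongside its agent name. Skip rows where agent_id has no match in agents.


INNER JOIN keeps only tickets rows whose agent_id matches an id in agents. Walk through each ticket:
  - ticket 1 (Null pointer): agent_id=4 -> matches Beth
  - ticket 2 (Crash on save): agent_id=NULL, no match -> dropped
  - ticket 3 (Wrong total): agent_id=2 -> matches Alice
  - ticket 4 (Race condition): agent_id=NULL, no match -> dropped
  - ticket 5 (Missing icon): agent_id=3 -> matches Wendy
  - ticket 6 (Memory leak): agent_id=5 -> matches Carol
So 2 of 6 rows are dropped.

SQL:
SELECT a.title, b.name AS agent
FROM tickets a
INNER JOIN agents b ON a.agent_id = b.id

Result:
title        | agent
-------------+------
Null pointer | Beth 
Wrong total  | Alice
Missing icon | Wendy
Memory leak  | Carol


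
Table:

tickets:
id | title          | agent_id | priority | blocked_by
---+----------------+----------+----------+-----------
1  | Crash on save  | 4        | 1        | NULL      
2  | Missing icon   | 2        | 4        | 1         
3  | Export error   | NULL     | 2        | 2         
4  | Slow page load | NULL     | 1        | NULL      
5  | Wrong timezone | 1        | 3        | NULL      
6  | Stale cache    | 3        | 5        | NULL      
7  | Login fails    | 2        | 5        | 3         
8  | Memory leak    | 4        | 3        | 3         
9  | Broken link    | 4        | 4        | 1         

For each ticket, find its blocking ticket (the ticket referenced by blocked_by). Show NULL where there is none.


This is a self-join: tickets is joined to a second copy of itself, matching each row's blocked_by to another row's id. Use LEFT JOIN so rows with blocked_by=NULL are kept.
  - ticket 1 (Crash on save): blocked_by=NULL -> NULL
  - ticket 2 (Missing icon): blocked_by=1 -> Crash on save
  - ticket 3 (Export error): blocked_by=2 -> Missing icon
  - ticket 4 (Slow page load): blocked_by=NULL -> NULL
  - ticket 5 (Wrong timezone): blocked_by=NULL -> NULL
  - ticket 6 (Stale cache): blocked_by=NULL -> NULL
  - ticket 7 (Login fails): blocked_by=3 -> Export error
  - ticket 8 (Memory leak): blocked_by=3 -> Export error
  - ticket 9 (Broken link): blocked_by=1 -> Crash on save

SQL:
SELECT a.title AS item, b.title AS blocked_by
FROM tickets a
LEFT JOIN tickets b ON a.blocked_by = b.id

Result:
item           | blocked_by   
---------------+--------------
Crash on save  | NULL         
Missing icon   | Crash on save
Export error   | Missing icon 
Slow page load | NULL         
Wrong timezone | NULL         
Stale cache    | NULL         
Login fails    | Export error 
Memory leak    | Export error 
Broken link    | Crash on save


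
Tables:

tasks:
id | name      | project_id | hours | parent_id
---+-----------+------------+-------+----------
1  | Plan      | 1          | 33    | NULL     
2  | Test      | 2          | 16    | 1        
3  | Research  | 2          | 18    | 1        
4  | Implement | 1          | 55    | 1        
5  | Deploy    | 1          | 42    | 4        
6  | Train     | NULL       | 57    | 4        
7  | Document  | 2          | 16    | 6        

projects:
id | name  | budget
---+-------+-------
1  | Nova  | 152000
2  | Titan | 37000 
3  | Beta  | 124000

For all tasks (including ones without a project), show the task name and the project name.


LEFT JOIN keeps every row from tasks (the left table); where project_id has no match in projects, the project columns become NULL. Walk through each task:
  - task 1 (Plan): project_id=1 -> matches Nova
  - task 2 (Test): project_id=2 -> matches Titan
  - task 3 (Research): project_id=2 -> matches Titan
  - task 4 (Implement): project_id=1 -> matches Nova
  - task 5 (Deploy): project_id=1 -> matches Nova
  - task 6 (Train): project_id=NULL, no match -> kept with NULL
  - task 7 (Document): project_id=2 -> matches Titan
All 7 rows appear; 1 has NULL project.

SQL:
SELECT a.name, b.name AS project
FROM tasks a
LEFT JOIN projects b ON a.project_id = b.id

Result:
name      | project
----------+--------
Plan      | Nova   
Test      | Titan  
Research  | Titan  
Implement | Nova   
Deploy    | Nova   
Train     | NULL   
Document  | Titan  


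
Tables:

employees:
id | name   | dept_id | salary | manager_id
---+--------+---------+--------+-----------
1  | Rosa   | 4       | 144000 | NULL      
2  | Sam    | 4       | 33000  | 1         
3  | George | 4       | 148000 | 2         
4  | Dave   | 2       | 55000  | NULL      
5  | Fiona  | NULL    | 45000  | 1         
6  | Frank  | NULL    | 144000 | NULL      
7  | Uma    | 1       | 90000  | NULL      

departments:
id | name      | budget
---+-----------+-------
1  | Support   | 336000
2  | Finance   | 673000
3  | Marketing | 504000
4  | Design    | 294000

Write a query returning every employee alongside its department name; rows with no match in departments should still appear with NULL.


LEFT JOIN keeps every row from employees (the left table); where dept_id has no match in departments, the department columns become NULL. Walk through each employee:
  - employee 1 (Rosa): dept_id=4 -> matches Design
  - employee 2 (Sam): dept_id=4 -> matches Design
  - employee 3 (George): dept_id=4 -> matches Design
  - employee 4 (Dave): dept_id=2 -> matches Finance
  - employee 5 (Fiona): dept_id=NULL, no match -> kept with NULL
  - employee 6 (Frank): dept_id=NULL, no match -> kept with NULL
  - employee 7 (Uma): dept_id=1 -> matches Support
All 7 rows appear; 2 have NULL department.

SQL:
SELECT a.name, b.name AS department
FROM employees a
LEFT JOIN departments b ON a.dept_id = b.id

Result:
name   | department
-------+-----------
Rosa   | Design    
Sam    | Design    
George | Design    
Dave   | Finance   
Fiona  | NULL      
Frank  | NULL      
Uma    | Support   


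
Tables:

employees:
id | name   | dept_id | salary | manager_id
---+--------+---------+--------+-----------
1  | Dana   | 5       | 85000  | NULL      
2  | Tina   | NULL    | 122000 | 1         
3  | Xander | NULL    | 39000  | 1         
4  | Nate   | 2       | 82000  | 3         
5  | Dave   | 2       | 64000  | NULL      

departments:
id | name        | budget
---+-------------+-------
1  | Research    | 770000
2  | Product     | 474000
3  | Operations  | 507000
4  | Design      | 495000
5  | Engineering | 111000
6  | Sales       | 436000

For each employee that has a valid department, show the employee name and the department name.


INNER JOIN keeps only employees rows whose dept_id matches an id in departments. Walk through each employee:
  - employee 1 (Dana): dept_id=5 -> matches Engineering
  - employee 2 (Tina): dept_id=NULL, no match -> dropped
  - employee 3 (Xander): dept_id=NULL, no match -> dropped
  - employee 4 (Nate): dept_id=2 -> matches Product
  - employee 5 (Dave): dept_id=2 -> matches Product
So 2 of 5 rows are dropped.

SQL:
SELECT a.name, b.name AS department
FROM employees a
INNER JOIN departments b ON a.dept_id = b.id

Result:
name | department 
-----+------------
Dana | Engineering
Nate | Product    
Dave | Product    


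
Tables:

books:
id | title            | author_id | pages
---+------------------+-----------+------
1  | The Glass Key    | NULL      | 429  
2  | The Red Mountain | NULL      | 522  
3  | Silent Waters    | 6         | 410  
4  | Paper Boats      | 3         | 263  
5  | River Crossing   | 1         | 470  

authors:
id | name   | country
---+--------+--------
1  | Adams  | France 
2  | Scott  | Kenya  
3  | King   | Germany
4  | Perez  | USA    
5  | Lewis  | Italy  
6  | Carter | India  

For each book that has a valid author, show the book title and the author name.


INNER JOIN keeps only books rows whose author_id matches an id in authors. Walk through each book:
  - book 1 (The Glass Key): author_id=NULL, no match -> dropped
  - book 2 (The Red Mountain): author_id=NULL, no match -> dropped
  - book 3 (Silent Waters): author_id=6 -> matches Carter
  - book 4 (Paper Boats): author_id=3 -> matches King
  - book 5 (River Crossing): author_id=1 -> matches Adams
So 2 of 5 rows are dropped.

SQL:
SELECT a.title, b.name AS author
FROM books a
INNER JOIN authors b ON a.author_id = b.id

Result:
title          | author
---------------+-------
Silent Waters  | Carter
Paper Boats    | King  
River Crossing | Adams 


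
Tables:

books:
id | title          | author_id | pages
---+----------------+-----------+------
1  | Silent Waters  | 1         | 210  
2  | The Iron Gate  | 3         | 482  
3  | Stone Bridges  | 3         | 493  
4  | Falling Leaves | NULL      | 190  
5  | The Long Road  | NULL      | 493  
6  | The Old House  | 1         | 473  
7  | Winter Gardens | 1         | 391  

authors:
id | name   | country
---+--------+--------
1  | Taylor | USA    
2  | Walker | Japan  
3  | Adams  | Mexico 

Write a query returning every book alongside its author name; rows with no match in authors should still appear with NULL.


LEFT JOIN keeps every row from books (the left table); where author_id has no match in authors, the author columns become NULL. Walk through each book:
  - book 1 (Silent Waters): author_id=1 -> matches Taylor
  - book 2 (The Iron Gate): author_id=3 -> matches Adams
  - book 3 (Stone Bridges): author_id=3 -> matches Adams
  - book 4 (Falling Leaves): author_id=NULL, no match -> kept with NULL
  - book 5 (The Long Road): author_id=NULL, no match -> kept with NULL
  - book 6 (The Old House): author_id=1 -> matches Taylor
  - book 7 (Winter Gardens): author_id=1 -> matches Taylor
All 7 rows appear; 2 have NULL author.

SQL:
SELECT a.title, b.name AS author
FROM books a
LEFT JOIN authors b ON a.author_id = b.id

Result:
title          | author
---------------+-------
Silent Waters  | Taylor
The Iron Gate  | Adams 
Stone Bridges  | Adams 
Falling Leaves | NULL  
The Long Road  | NULL  
The Old House  | Taylor
Winter Gardens | Taylor


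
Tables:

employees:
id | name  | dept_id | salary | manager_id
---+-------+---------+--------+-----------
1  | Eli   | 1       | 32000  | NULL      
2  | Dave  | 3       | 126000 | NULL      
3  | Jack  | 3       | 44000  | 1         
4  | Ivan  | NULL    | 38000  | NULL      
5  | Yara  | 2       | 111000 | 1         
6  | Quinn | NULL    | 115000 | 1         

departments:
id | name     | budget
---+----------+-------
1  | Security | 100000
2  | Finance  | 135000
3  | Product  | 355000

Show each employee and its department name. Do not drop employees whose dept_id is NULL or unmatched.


LEFT JOIN keeps every row from employees (the left table); where dept_id has no match in departments, the department columns become NULL. Walk through each employee:
  - employee 1 (Eli): dept_id=1 -> matches Security
  - employee 2 (Dave): dept_id=3 -> matches Product
  - employee 3 (Jack): dept_id=3 -> matches Product
  - employee 4 (Ivan): dept_id=NULL, no match -> kept with NULL
  - employee 5 (Yara): dept_id=2 -> matches Finance
  - employee 6 (Quinn): dept_id=NULL, no match -> kept with NULL
All 6 rows appear; 2 have NULL department.

SQL:
SELECT a.name, b.name AS department
FROM employees a
LEFT JOIN departments b ON a.dept_id = b.id

Result:
name  | department
------+-----------
Eli   | Security  
Dave  | Product   
Jack  | Product   
Ivan  | NULL      
Yara  | Finance   
Quinn | NULL      


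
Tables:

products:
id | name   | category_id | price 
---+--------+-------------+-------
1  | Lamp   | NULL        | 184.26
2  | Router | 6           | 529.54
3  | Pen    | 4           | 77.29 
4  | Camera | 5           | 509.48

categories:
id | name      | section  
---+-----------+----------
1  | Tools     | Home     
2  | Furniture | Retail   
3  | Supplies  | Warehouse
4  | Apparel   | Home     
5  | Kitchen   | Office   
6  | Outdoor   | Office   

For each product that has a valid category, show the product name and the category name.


INNER JOIN keeps only products rows whose category_id matches an id in categories. Walk through each product:
  - product 1 (Lamp): category_id=NULL, no match -> dropped
  - product 2 (Router): category_id=6 -> matches Outdoor
  - product 3 (Pen): category_id=4 -> matches Apparel
  - product 4 (Camera): category_id=5 -> matches Kitchen
So 1 of 4 rows is dropped.

SQL:
SELECT a.name, b.name AS category
FROM products a
INNER JOIN categories b ON a.category_id = b.id

Result:
name   | category
-------+---------
Router | Outdoor 
Pen    | Apparel 
Camera | Kitchen 


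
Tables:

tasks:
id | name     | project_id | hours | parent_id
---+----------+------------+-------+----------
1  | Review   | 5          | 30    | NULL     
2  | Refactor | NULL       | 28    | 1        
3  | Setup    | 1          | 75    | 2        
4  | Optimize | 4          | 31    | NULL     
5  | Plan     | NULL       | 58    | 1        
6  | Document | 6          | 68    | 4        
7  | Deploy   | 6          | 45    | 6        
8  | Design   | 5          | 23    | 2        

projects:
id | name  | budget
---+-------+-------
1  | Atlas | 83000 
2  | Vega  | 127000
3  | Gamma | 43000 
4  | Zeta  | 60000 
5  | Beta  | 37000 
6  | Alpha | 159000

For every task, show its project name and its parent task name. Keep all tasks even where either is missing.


Two LEFT JOINs from the same base table tasks: one to projects via project_id, one to tasks itself via parent_id. Both are LEFT so every task is preserved.
Match against projects:
  - task 1 (Review): project_id=5 -> matches Beta
  - task 2 (Refactor): project_id=NULL, no match -> kept with NULL
  - task 3 (Setup): project_id=1 -> matches Atlas
  - task 4 (Optimize): project_id=4 -> matches Zeta
  - task 5 (Plan): project_id=NULL, no match -> kept with NULL
  - task 6 (Document): project_id=6 -> matches Alpha
  - task 7 (Deploy): project_id=6 -> matches Alpha
  - task 8 (Design): project_id=5 -> matches Beta
Match against tasks (self):
  - task 1 (Review): parent_id=NULL -> NULL
  - task 2 (Refactor): parent_id=1 -> Review
  - task 3 (Setup): parent_id=2 -> Refactor
  - task 4 (Optimize): parent_id=NULL -> NULL
  - task 5 (Plan): parent_id=1 -> Review
  - task 6 (Document): parent_id=4 -> Optimize
  - task 7 (Deploy): parent_id=6 -> Document
  - task 8 (Design): parent_id=2 -> Refactor

SQL:
SELECT a.name, b.name AS project, c.name AS parent
FROM tasks a
LEFT JOIN projects b ON a.project_id = b.id
LEFT JOIN tasks c ON a.parent_id = c.id

Result:
name     | project | parent  
---------+---------+---------
Review   | Beta    | NULL    
Refactor | NULL    | Review  
Setup    | Atlas   | Refactor
Optimize | Zeta    | NULL    
Plan     | NULL    | Review  
Document | Alpha   | Optimize
Deploy   | Alpha   | Document
Design   | Beta    | Refactor


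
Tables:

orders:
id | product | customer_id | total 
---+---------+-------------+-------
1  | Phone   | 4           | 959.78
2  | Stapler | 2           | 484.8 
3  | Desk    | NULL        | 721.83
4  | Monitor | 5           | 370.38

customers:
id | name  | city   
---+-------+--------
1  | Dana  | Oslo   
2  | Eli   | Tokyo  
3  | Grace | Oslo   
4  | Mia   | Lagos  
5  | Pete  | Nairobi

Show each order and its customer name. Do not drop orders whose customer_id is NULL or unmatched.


LEFT JOIN keeps every row from orders (the left table); where customer_id has no match in customers, the customer columns become NULL. Walk through each order:
  - order 1 (Phone): customer_id=4 -> matches Mia
  - order 2 (Stapler): customer_id=2 -> matches Eli
  - order 3 (Desk): customer_id=NULL, no match -> kept with NULL
  - order 4 (Monitor): customer_id=5 -> matches Pete
All 4 rows appear; 1 has NULL customer.

SQL:
SELECT a.product, b.name AS customer
FROM orders a
LEFT JOIN customers b ON a.customer_id = b.id

Result:
product | customer
--------+---------
Phone   | Mia     
Stapler | Eli     
Desk    | NULL    
Monitor | Pete    


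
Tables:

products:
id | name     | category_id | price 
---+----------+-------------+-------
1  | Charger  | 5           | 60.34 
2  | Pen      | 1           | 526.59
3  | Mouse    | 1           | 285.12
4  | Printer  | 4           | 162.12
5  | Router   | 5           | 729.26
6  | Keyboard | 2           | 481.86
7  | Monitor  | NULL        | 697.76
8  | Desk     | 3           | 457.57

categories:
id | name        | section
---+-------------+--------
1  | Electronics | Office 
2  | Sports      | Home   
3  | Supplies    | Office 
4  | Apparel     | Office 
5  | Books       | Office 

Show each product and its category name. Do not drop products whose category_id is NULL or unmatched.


LEFT JOIN keeps every row from products (the left table); where category_id has no match in categories, the category columns become NULL. Walk through each product:
  - product 1 (Charger): category_id=5 -> matches Books
  - product 2 (Pen): category_id=1 -> matches Electronics
  - product 3 (Mouse): category_id=1 -> matches Electronics
  - product 4 (Printer): category_id=4 -> matches Apparel
  - product 5 (Router): category_id=5 -> matches Books
  - product 6 (Keyboard): category_id=2 -> matches Sports
  - product 7 (Monitor): category_id=NULL, no match -> kept with NULL
  - product 8 (Desk): category_id=3 -> matches Supplies
All 8 rows appear; 1 has NULL category.

SQL:
SELECT a.name, b.name AS category
FROM products a
LEFT JOIN categories b ON a.category_id = b.id

Result:
name     | category   
---------+------------
Charger  | Books      
Pen      | Electronics
Mouse    | Electronics
Printer  | Apparel    
Router   | Books      
Keyboard | Sports     
Monitor  | NULL       
Desk     | Supplies   


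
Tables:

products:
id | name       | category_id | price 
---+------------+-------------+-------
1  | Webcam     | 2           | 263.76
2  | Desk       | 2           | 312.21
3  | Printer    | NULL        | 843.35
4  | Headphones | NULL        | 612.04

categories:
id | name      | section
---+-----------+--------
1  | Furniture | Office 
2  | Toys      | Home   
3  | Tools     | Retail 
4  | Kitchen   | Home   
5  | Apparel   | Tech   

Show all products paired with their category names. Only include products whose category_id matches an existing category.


INNER JOIN keeps only products rows whose category_id matches an id in categories. Walk through each product:
  - product 1 (Webcam): category_id=2 -> matches Toys
  - product 2 (Desk): category_id=2 -> matches Toys
  - product 3 (Printer): category_id=NULL, no match -> dropped
  - product 4 (Headphones): category_id=NULL, no match -> dropped
So 2 of 4 rows are dropped.

SQL:
SELECT a.name, b.name AS category
FROM products a
INNER JOIN categories b ON a.category_id = b.id

Result:
name   | category
-------+---------
Webcam | Toys    
Desk   | Toys    


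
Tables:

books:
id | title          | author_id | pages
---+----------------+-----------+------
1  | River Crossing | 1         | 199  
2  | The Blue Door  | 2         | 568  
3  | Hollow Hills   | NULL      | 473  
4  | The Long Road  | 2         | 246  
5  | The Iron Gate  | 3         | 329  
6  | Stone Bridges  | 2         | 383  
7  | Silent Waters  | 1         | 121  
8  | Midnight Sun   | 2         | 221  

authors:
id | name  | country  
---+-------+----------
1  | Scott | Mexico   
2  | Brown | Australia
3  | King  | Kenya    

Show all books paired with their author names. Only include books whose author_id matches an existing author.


INNER JOIN keeps only books rows whose author_id matches an id in authors. Walk through each book:
  - book 1 (River Crossing): author_id=1 -> matches Scott
  - book 2 (The Blue Door): author_id=2 -> matches Brown
  - book 3 (Hollow Hills): author_id=NULL, no match -> dropped
  - book 4 (The Long Road): author_id=2 -> matches Brown
  - book 5 (The Iron Gate): author_id=3 -> matches King
  - book 6 (Stone Bridges): author_id=2 -> matches Brown
  - book 7 (Silent Waters): author_id=1 -> matches Scott
  - book 8 (Midnight Sun): author_id=2 -> matches Brown
So 1 of 8 rows is dropped.

SQL:
SELECT a.title, b.name AS author
FROM books a
INNER JOIN authors b ON a.author_id = b.id

Result:
title          | author
---------------+-------
River Crossing | Scott 
The Blue Door  | Brown 
The Long Road  | Brown 
The Iron Gate  | King  
Stone Bridges  | Brown 
Silent Waters  | Scott 
Midnight Sun   | Brown 


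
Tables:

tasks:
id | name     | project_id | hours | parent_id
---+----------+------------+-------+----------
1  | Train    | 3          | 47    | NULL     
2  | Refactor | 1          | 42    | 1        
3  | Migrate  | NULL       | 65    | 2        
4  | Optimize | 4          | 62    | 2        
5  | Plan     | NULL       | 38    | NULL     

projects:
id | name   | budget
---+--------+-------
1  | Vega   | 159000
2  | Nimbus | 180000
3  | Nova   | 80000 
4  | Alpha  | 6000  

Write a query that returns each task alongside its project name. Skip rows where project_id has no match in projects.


INNER JOIN keeps only tasks rows whose project_id matches an id in projects. Walk through each task:
  - task 1 (Train): project_id=3 -> matches Nova
  - task 2 (Refactor): project_id=1 -> matches Vega
  - task 3 (Migrate): project_id=NULL, no match -> dropped
  - task 4 (Optimize): project_id=4 -> matches Alpha
  - task 5 (Plan): project_id=NULL, no match -> dropped
So 2 of 5 rows are dropped.

SQL:
SELECT a.name, b.name AS project
FROM tasks a
INNER JOIN projects b ON a.project_id = b.id

Result:
name     | project
---------+--------
Train    | Nova   
Refactor | Vega   
Optimize | Alpha  


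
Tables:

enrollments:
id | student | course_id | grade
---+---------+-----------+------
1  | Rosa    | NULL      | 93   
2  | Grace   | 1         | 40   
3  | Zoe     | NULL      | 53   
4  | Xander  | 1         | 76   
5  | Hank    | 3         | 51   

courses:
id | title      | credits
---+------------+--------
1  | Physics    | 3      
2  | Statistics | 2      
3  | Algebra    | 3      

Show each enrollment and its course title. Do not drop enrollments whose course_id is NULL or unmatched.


LEFT JOIN keeps every row from enrollments (the left table); where course_id has no match in courses, the course columns become NULL. Walk through each enrollment:
  - enrollment 1 (Rosa): course_id=NULL, no match -> kept with NULL
  - enrollment 2 (Grace): course_id=1 -> matches Physics
  - enrollment 3 (Zoe): course_id=NULL, no match -> kept with NULL
  - enrollment 4 (Xander): course_id=1 -> matches Physics
  - enrollment 5 (Hank): course_id=3 -> matches Algebra
All 5 rows appear; 2 have NULL course.

SQL:
SELECT a.student, b.title AS course
FROM enrollments a
LEFT JOIN courses b ON a.course_id = b.id

Result:
student | course 
--------+--------
Rosa    | NULL   
Grace   | Physics
Zoe     | NULL   
Xander  | Physics
Hank    | Algebra


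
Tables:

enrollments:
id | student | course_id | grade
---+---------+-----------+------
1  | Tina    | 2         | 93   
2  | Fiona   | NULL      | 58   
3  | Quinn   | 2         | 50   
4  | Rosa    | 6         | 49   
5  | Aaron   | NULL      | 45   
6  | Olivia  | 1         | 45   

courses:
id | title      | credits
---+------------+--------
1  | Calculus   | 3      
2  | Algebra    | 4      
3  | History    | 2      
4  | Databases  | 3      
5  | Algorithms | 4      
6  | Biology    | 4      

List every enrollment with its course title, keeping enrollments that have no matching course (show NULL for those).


LEFT JOIN keeps every row from enrollments (the left table); where course_id has no match in courses, the course columns become NULL. Walk through each enrollment:
  - enrollment 1 (Tina): course_id=2 -> matches Algebra
  - enrollment 2 (Fiona): course_id=NULL, no match -> kept with NULL
  - enrollment 3 (Quinn): course_id=2 -> matches Algebra
  - enrollment 4 (Rosa): course_id=6 -> matches Biology
  - enrollment 5 (Aaron): course_id=NULL, no match -> kept with NULL
  - enrollment 6 (Olivia): course_id=1 -> matches Calculus
All 6 rows appear; 2 have NULL course.

SQL:
SELECT a.student, b.title AS course
FROM enrollments a
LEFT JOIN courses b ON a.course_id = b.id

Result:
student | course  
--------+---------
Tina    | Algebra 
Fiona   | NULL    
Quinn   | Algebra 
Rosa    | Biology 
Aaron   | NULL    
Olivia  | Calculus


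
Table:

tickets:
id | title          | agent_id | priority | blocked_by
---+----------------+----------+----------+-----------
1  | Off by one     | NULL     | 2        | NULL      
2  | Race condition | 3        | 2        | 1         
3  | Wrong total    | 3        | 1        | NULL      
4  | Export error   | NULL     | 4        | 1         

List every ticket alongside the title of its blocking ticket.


This is a self-join: tickets is joined to a second copy of itself, matching each row's blocked_by to another row's id. Use LEFT JOIN so rows with blocked_by=NULL are kept.
  - ticket 1 (Off by one): blocked_by=NULL -> NULL
  - ticket 2 (Race condition): blocked_by=1 -> Off by one
  - ticket 3 (Wrong total): blocked_by=NULL -> NULL
  - ticket 4 (Export error): blocked_by=1 -> Off by one

SQL:
SELECT a.title AS item, b.title AS blocked_by
FROM tickets a
LEFT JOIN tickets b ON a.blocked_by = b.id

Result:
item           | blocked_by
---------------+-----------
Off by one     | NULL      
Race condition | Off by one
Wrong total    | NULL      
Export error   | Off by one


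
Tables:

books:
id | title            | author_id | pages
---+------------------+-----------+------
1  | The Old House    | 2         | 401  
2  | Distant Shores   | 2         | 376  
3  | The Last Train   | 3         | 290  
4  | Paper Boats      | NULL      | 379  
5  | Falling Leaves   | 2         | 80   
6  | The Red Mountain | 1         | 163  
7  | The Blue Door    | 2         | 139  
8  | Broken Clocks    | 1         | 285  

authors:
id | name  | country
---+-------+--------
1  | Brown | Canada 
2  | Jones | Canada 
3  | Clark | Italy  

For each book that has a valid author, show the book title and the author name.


INNER JOIN keeps only books rows whose author_id matches an id in authors. Walk through each book:
  - book 1 (The Old House): author_id=2 -> matches Jones
  - book 2 (Distant Shores): author_id=2 -> matches Jones
  - book 3 (The Last Train): author_id=3 -> matches Clark
  - book 4 (Paper Boats): author_id=NULL, no match -> dropped
  - book 5 (Falling Leaves): author_id=2 -> matches Jones
  - book 6 (The Red Mountain): author_id=1 -> matches Brown
  - book 7 (The Blue Door): author_id=2 -> matches Jones
  - book 8 (Broken Clocks): author_id=1 -> matches Brown
So 1 of 8 rows is dropped.

SQL:
SELECT a.title, b.name AS author
FROM books a
INNER JOIN authors b ON a.author_id = b.id

Result:
title            | author
-----------------+-------
The Old House    | Jones 
Distant Shores   | Jones 
The Last Train   | Clark 
Falling Leaves   | Jones 
The Red Mountain | Brown 
The Blue Door    | Jones 
Broken Clocks    | Brown 


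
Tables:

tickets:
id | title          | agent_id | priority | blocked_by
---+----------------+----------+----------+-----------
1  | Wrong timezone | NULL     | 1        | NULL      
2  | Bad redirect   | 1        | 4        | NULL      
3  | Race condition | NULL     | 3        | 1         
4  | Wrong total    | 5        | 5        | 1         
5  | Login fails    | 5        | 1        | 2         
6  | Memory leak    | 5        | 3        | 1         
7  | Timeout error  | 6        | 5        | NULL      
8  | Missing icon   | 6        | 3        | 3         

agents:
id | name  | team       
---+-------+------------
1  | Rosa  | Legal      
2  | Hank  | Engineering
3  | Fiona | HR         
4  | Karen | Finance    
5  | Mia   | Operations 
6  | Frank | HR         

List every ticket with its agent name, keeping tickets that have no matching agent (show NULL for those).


LEFT JOIN keeps every row from tickets (the left table); where agent_id has no match in agents, the agent columns become NULL. Walk through each ticket:
  - ticket 1 (Wrong timezone): agent_id=NULL, no match -> kept with NULL
  - ticket 2 (Bad redirect): agent_id=1 -> matches Rosa
  - ticket 3 (Race condition): agent_id=NULL, no match -> kept with NULL
  - ticket 4 (Wrong total): agent_id=5 -> matches Mia
  - ticket 5 (Login fails): agent_id=5 -> matches Mia
  - ticket 6 (Memory leak): agent_id=5 -> matches Mia
  - ticket 7 (Timeout error): agent_id=6 -> matches Frank
  - ticket 8 (Missing icon): agent_id=6 -> matches Frank
All 8 rows appear; 2 have NULL agent.

SQL:
SELECT a.title, b.name AS agent
FROM tickets a
LEFT JOIN agents b ON a.agent_id = b.id

Result:
title          | agent
---------------+------
Wrong timezone | NULL 
Bad redirect   | Rosa 
Race condition | NULL 
Wrong total    | Mia  
Login fails    | Mia  
Memory leak    | Mia  
Timeout error  | Frank
Missing icon   | Frank


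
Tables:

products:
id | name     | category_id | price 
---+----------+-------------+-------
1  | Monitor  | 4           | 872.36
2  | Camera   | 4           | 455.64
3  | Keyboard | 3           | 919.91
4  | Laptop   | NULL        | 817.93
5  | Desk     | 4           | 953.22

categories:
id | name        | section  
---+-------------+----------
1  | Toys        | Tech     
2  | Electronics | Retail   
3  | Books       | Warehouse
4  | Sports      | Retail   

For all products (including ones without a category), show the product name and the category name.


LEFT JOIN keeps every row from products (the left table); where category_id has no match in categories, the category columns become NULL. Walk through each product:
  - product 1 (Monitor): category_id=4 -> matches Sports
  - product 2 (Camera): category_id=4 -> matches Sports
  - product 3 (Keyboard): category_id=3 -> matches Books
  - product 4 (Laptop): category_id=NULL, no match -> kept with NULL
  - product 5 (Desk): category_id=4 -> matches Sports
All 5 rows appear; 1 has NULL category.

SQL:
SELECT a.name, b.name AS category
FROM products a
LEFT JOIN categories b ON a.category_id = b.id

Result:
name     | category
---------+---------
Monitor  | Sports  
Camera   | Sports  
Keyboard | Books   
Laptop   | NULL    
Desk     | Sports  
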